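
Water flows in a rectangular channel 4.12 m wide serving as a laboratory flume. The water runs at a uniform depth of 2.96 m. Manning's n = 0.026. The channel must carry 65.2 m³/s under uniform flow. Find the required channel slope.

Flow area A = b·y = 4.12 × 2.96 = 12.2 m². Wetted perimeter P = b + 2y = 4.12 + 2×2.96 = 10.04 m.
Hydraulic radius R = A/P = 12.2/10.04 = 1.215 m.
From Manning's equation, S = [nQ / (1 A R^(2/3))]² = [0.026 × 65.2 / (1 × 12.2 × 1.215^(2/3))]² = 0.0149.

S = 0.0149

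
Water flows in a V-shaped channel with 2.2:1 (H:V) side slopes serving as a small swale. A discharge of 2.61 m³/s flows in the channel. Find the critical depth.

At critical depth, Q² T / (g A³) = 1, i.e. A³/T = Q²/g = 2.61²/9.81 = 0.6944.
At y = 0.905 m: A³/T = 1.469 — too large.
At y = 0.625 m: A³/T = 0.2308 — too small.
At y = 0.779 m: A³/T = 0.6942 — matches.

y_c = 0.779 m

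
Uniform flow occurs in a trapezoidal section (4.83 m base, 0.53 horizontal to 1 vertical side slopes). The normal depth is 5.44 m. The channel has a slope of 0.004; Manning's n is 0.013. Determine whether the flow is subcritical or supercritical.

supercritical

With bottom width b = 4.83 m and side slope z = 0.53: A = (b + zy)y = (4.83 + 0.53×5.44)×5.44 = 41.96 m²; P = b + 2y√(1+z²) = 4.83 + 2×5.44×1.132 = 17.14 m.
Hydraulic radius R = A/P = 41.96/17.14 = 2.448 m.
V = (1/n) R^(2/3) √S = (1/0.013) × 2.448^(2/3) × √0.004 = 8.836 m/s. Hydraulic depth D_h = A/T = 41.96/10.6 = 3.96 m.
Froude number Fr = V/√(g·D_h) = 8.836/√(9.81×3.96) = 1.42, which is greater than 1, so the flow is supercritical.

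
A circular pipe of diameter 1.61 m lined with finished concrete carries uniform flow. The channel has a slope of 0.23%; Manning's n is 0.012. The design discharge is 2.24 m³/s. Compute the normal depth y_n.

Manning's equation rearranged: A R^(2/3) = nQ / (1·√S) = 0.012 × 2.24 / (√0.0023) = 0.5605.
At y = 1.01 m: A R^(2/3) = 0.7973 — too large.
At y = 0.698 m: A R^(2/3) = 0.4326 — too small.
At y = 0.81 m: A R^(2/3) = 0.5608 — close enough.

y_n = 0.81 m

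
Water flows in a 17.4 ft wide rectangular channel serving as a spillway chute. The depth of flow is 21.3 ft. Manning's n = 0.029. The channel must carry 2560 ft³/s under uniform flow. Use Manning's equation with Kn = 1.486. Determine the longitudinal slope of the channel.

S = 0.0016

Flow area A = b·y = 17.4 × 21.3 = 370.6 ft². Wetted perimeter P = b + 2y = 17.4 + 2×21.3 = 60 ft.
Hydraulic radius R = A/P = 370.6/60 = 6.177 ft.
From Manning's equation, S = [nQ / (1.486 A R^(2/3))]² = [0.029 × 2560 / (1.486 × 370.6 × 6.177^(2/3))]² = 0.0016.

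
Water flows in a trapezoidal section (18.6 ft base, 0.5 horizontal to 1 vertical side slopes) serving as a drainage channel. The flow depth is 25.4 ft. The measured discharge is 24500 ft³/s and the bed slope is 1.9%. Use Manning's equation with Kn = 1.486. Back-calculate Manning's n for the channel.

With bottom width b = 18.6 ft and side slope z = 0.5: A = (b + zy)y = (18.6 + 0.5×25.4)×25.4 = 795 ft²; P = b + 2y√(1+z²) = 18.6 + 2×25.4×1.118 = 75.4 ft.
Hydraulic radius R = A/P = 795/75.4 = 10.54 ft.
Rearranging Manning's equation: n = (1.486/Q) A R^(2/3) S^(1/2) = (1.486/24500) × 795 × 10.54^(2/3) × √0.019 = 0.032.

n = 0.032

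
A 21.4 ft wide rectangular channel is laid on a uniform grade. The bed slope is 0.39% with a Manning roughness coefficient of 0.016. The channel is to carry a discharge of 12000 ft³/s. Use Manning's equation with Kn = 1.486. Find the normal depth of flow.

y_n = 25.2 ft

Manning's equation rearranged: A R^(2/3) = nQ / (1.486·√S) = 0.016 × 12000 / (1.486 × √0.0039) = 2069.
Try y = 32.1 ft: A R^(2/3) = 2753 — high.
Try y = 25.2 ft: A R^(2/3) = 2068 — matches.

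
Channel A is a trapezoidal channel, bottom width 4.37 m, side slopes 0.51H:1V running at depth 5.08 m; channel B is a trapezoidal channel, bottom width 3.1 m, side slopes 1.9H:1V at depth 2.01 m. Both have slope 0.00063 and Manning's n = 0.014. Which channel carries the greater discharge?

Channel A: With bottom width b = 4.37 m and side slope z = 0.51: A = (b + zy)y = (4.37 + 0.51×5.08)×5.08 = 35.36 m²; P = b + 2y√(1+z²) = 4.37 + 2×5.08×1.123 = 15.78 m. Hydraulic radius R = A/P = 35.36/15.78 = 2.242 m. Q_A = (1/0.014)·35.36·2.242^(2/3)·√0.00063 = 108.6 m³/s.
Channel B: With bottom width b = 3.1 m and side slope z = 1.9: A = (b + zy)y = (3.1 + 1.9×2.01)×2.01 = 13.91 m²; P = b + 2y√(1+z²) = 3.1 + 2×2.01×2.147 = 11.73 m. Hydraulic radius R = A/P = 13.91/11.73 = 1.185 m. Q_B = (1/0.014)·13.91·1.185^(2/3)·√0.00063 = 27.93 m³/s.
Q_A = 108.6 m³/s vs Q_B = 27.93 m³/s, so channel A carries more.

channel A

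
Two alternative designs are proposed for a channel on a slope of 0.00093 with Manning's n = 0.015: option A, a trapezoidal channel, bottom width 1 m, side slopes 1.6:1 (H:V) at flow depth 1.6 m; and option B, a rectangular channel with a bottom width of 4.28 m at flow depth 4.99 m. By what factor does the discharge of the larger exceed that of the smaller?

Channel A: With bottom width b = 1 m and side slope z = 1.6: A = (b + zy)y = (1 + 1.6×1.6)×1.6 = 5.696 m²; P = b + 2y√(1+z²) = 1 + 2×1.6×1.887 = 7.038 m. Hydraulic radius R = A/P = 5.696/7.038 = 0.8093 m. Q_A = (1/0.015)·5.696·0.8093^(2/3)·√0.00093 = 10.06 m³/s.
Channel B: Flow area A = b·y = 4.28 × 4.99 = 21.36 m². Wetted perimeter P = b + 2y = 4.28 + 2×4.99 = 14.26 m. Hydraulic radius R = A/P = 21.36/14.26 = 1.498 m. Q_B = (1/0.015)·21.36·1.498^(2/3)·√0.00093 = 56.84 m³/s.
The larger discharge is 56.84 m³/s and the smaller is 10.06 m³/s; the ratio is 5.65.

5.65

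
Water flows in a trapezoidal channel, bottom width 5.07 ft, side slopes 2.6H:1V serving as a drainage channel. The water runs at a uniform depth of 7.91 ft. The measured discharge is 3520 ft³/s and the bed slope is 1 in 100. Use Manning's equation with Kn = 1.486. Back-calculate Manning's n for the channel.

With bottom width b = 5.07 ft and side slope z = 2.6: A = (b + zy)y = (5.07 + 2.6×7.91)×7.91 = 202.8 ft²; P = b + 2y√(1+z²) = 5.07 + 2×7.91×2.786 = 49.14 ft.
Hydraulic radius R = A/P = 202.8/49.14 = 4.127 ft.
Rearranging Manning's equation: n = (1.486/Q) A R^(2/3) S^(1/2) = (1.486/3520) × 202.8 × 4.127^(2/3) × √0.01 = 0.022.

n = 0.022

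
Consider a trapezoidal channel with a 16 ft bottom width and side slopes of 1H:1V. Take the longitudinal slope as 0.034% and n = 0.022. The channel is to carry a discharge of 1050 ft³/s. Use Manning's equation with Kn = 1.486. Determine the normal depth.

y_n = 9.98 ft

Manning's equation rearranged: A R^(2/3) = nQ / (1.486·√S) = 0.022 × 1050 / (1.486 × √0.00034) = 843.1.
Try y = 8.2 ft: A R^(2/3) = 585.1 — short.
Try y = 9.98 ft: A R^(2/3) = 843 — ≈ 843.1.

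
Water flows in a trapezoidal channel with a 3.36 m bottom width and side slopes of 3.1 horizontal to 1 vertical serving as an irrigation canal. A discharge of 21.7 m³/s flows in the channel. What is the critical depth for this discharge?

At critical depth, Q² T / (g A³) = 1, i.e. A³/T = Q²/g = 21.7²/9.81 = 48.
Trying y = 1.47 m: A³/T = 126.4 — high.
Trying y = 0.838 m: A³/T = 14.55 — low.
Trying y = 1.15 m: A³/T = 48.15 — ≈ 48.

y_c = 1.15 m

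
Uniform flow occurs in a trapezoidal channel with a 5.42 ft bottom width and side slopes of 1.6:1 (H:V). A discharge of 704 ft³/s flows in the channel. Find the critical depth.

y_c = 5.11 ft

At critical depth, Q² T / (g A³) = 1, i.e. A³/T = Q²/g = 704²/32.2 = 15390.
Try y = 6.14 ft: A³/T = 32710 — high.
Try y = 4.39 ft: A³/T = 8374 — low.
Try y = 5.11 ft: A³/T = 15400 — ≈ 15390.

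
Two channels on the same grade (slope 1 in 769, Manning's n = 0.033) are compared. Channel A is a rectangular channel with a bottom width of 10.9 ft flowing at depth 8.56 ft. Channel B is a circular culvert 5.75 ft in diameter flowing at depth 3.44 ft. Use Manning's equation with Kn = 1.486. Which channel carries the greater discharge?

Channel A: Flow area A = b·y = 10.9 × 8.56 = 93.3 ft². Wetted perimeter P = b + 2y = 10.9 + 2×8.56 = 28.02 ft. Hydraulic radius R = A/P = 93.3/28.02 = 3.33 ft. Q_A = (1.486/0.033)·93.3·3.33^(2/3)·√0.0013 = 337.9 ft³/s.
Channel B: For a circular section of diameter D = 5.75 ft at depth y = 3.44 ft, the central angle is θ = 2 arccos(1 − 2y/D) = 3.537 rad. Then A = (D²/8)(θ − sin θ) = 16.21 ft² and P = Dθ/2 = 10.17 ft. Hydraulic radius R = A/P = 16.21/10.17 = 1.594 ft. Q_B = (1.486/0.033)·16.21·1.594^(2/3)·√0.0013 = 35.92 ft³/s.
Q_A = 337.9 ft³/s vs Q_B = 35.92 ft³/s, so channel A carries more.

channel A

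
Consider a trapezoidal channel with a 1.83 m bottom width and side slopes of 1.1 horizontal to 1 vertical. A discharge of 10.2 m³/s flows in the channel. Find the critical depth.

At critical depth, Q² T / (g A³) = 1, i.e. A³/T = Q²/g = 10.2²/9.81 = 10.61.
At y = 0.851 m: A³/T = 3.523 — too small.
At y = 1.37 m: A³/T = 19.73 — too large.
At y = 1.16 m: A³/T = 10.67 — close enough.

y_c = 1.16 m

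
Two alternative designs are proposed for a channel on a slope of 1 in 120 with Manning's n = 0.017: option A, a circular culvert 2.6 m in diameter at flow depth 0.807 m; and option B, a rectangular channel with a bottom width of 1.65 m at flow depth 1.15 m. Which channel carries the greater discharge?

channel B

Channel A: For a circular section of diameter D = 2.6 m at depth y = 0.807 m, the central angle is θ = 2 arccos(1 − 2y/D) = 2.364 rad. Then A = (D²/8)(θ − sin θ) = 1.404 m² and P = Dθ/2 = 3.073 m. Hydraulic radius R = A/P = 1.404/3.073 = 0.457 m. Q_A = (1/0.017)·1.404·0.457^(2/3)·√0.008333 = 4.474 m³/s.
Channel B: Flow area A = b·y = 1.65 × 1.15 = 1.897 m². Wetted perimeter P = b + 2y = 1.65 + 2×1.15 = 3.95 m. Hydraulic radius R = A/P = 1.897/3.95 = 0.4804 m. Q_B = (1/0.017)·1.897·0.4804^(2/3)·√0.008333 = 6.25 m³/s.
Q_A = 4.474 m³/s vs Q_B = 6.25 m³/s, so channel B carries more.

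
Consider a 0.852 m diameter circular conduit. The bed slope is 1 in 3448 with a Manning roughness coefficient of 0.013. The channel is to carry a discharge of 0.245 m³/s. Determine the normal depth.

Manning's equation rearranged: A R^(2/3) = nQ / (1·√S) = 0.013 × 0.245 / (√0.00029) = 0.187.
Try y = 0.442 m: A R^(2/3) = 0.1082 — low.
Try y = 0.644 m: A R^(2/3) = 0.1871 — matches.

y_n = 0.644 m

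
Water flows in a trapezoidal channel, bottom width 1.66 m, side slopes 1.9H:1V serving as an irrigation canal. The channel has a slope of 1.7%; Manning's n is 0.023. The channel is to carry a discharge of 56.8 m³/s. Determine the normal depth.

y_n = 1.89 m

Manning's equation rearranged: A R^(2/3) = nQ / (1·√S) = 0.023 × 56.8 / (√0.017) = 10.02.
Try y = 2.28 m: A R^(2/3) = 15.37 — high.
Try y = 1.57 m: A R^(2/3) = 6.631 — low.
Try y = 1.89 m: A R^(2/3) = 10.02 — matches.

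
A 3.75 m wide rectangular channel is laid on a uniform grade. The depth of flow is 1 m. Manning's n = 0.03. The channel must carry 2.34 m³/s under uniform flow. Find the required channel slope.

Flow area A = b·y = 3.75 × 1 = 3.75 m². Wetted perimeter P = b + 2y = 3.75 + 2×1 = 5.75 m.
Hydraulic radius R = A/P = 3.75/5.75 = 0.6522 m.
From Manning's equation, S = [nQ / (1 A R^(2/3))]² = [0.03 × 2.34 / (1 × 3.75 × 0.6522^(2/3))]² = 0.00062.

S = 0.00062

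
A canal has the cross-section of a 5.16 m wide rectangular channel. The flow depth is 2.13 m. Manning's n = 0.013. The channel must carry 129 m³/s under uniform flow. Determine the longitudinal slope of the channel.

S = 0.019

Flow area A = b·y = 5.16 × 2.13 = 10.99 m². Wetted perimeter P = b + 2y = 5.16 + 2×2.13 = 9.42 m.
Hydraulic radius R = A/P = 10.99/9.42 = 1.167 m.
From Manning's equation, S = [nQ / (1 A R^(2/3))]² = [0.013 × 129 / (1 × 10.99 × 1.167^(2/3))]² = 0.019.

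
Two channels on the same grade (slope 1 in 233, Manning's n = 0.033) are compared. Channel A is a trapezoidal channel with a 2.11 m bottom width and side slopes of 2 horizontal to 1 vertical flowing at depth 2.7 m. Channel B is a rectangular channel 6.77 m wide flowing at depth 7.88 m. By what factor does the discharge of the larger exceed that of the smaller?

Channel A: With bottom width b = 2.11 m and side slope z = 2: A = (b + zy)y = (2.11 + 2×2.7)×2.7 = 20.28 m²; P = b + 2y√(1+z²) = 2.11 + 2×2.7×2.236 = 14.18 m. Hydraulic radius R = A/P = 20.28/14.18 = 1.429 m. Q_A = (1/0.033)·20.28·1.429^(2/3)·√0.004292 = 51.08 m³/s.
Channel B: Flow area A = b·y = 6.77 × 7.88 = 53.35 m². Wetted perimeter P = b + 2y = 6.77 + 2×7.88 = 22.53 m. Hydraulic radius R = A/P = 53.35/22.53 = 2.368 m. Q_B = (1/0.033)·53.35·2.368^(2/3)·√0.004292 = 188.1 m³/s.
The larger discharge is 188.1 m³/s and the smaller is 51.08 m³/s; the ratio is 3.68.

3.68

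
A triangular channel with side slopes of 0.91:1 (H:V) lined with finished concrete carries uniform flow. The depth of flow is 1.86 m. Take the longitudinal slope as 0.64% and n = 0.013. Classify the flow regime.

supercritical

For a triangular section with side slope z = 0.91: A = zy² = 0.91×1.86² = 3.148 m²; P = 2y√(1+z²) = 2×1.86×1.352 = 5.03 m.
Hydraulic radius R = A/P = 3.148/5.03 = 0.6259 m.
V = (1/n) R^(2/3) √S = (1/0.013) × 0.6259^(2/3) × √0.0064 = 4.503 m/s. Hydraulic depth D_h = A/T = 3.148/3.385 = 0.93 m.
Froude number Fr = V/√(g·D_h) = 4.503/√(9.81×0.93) = 1.49, which is greater than 1, so the flow is supercritical.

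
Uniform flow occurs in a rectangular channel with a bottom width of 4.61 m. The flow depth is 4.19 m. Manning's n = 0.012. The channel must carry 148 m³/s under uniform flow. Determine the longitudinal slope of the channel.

S = 0.00498

Flow area A = b·y = 4.61 × 4.19 = 19.32 m². Wetted perimeter P = b + 2y = 4.61 + 2×4.19 = 12.99 m.
Hydraulic radius R = A/P = 19.32/12.99 = 1.487 m.
From Manning's equation, S = [nQ / (1 A R^(2/3))]² = [0.012 × 148 / (1 × 19.32 × 1.487^(2/3))]² = 0.00498.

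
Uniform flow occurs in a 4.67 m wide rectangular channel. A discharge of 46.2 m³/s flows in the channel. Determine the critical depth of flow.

For a rectangular channel, critical depth y_c = (q²/g)^(1/3) where q = Q/b = 46.2/4.67 = 9.893 m²/s.
So y_c = (9.893²/9.81)^(1/3) = 2.15 m.

y_c = 2.15 m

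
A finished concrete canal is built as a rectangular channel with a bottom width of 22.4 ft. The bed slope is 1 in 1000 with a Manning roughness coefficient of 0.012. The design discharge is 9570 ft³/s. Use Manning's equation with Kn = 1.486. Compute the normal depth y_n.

Manning's equation rearranged: A R^(2/3) = nQ / (1.486·√S) = 0.012 × 9570 / (1.486 × √0.001) = 2444.
Trying y = 31.9 ft: A R^(2/3) = 2927 — too large.
Trying y = 27.4 ft: A R^(2/3) = 2445 — close enough.

y_n = 27.4 ft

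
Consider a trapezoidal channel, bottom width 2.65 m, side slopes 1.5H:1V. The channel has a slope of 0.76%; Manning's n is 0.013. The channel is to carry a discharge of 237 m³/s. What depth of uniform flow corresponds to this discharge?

Manning's equation rearranged: A R^(2/3) = nQ / (1·√S) = 0.013 × 237 / (√0.0076) = 35.34.
At y = 3.62 m: A R^(2/3) = 44.28 — over.
At y = 2.43 m: A R^(2/3) = 18.6 — short.
At y = 3.27 m: A R^(2/3) = 35.34 — matches.

y_n = 3.27 m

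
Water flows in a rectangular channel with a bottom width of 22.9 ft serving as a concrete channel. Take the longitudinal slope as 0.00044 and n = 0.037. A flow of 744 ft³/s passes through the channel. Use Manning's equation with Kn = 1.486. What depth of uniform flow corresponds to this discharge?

y_n = 11.9 ft

Manning's equation rearranged: A R^(2/3) = nQ / (1.486·√S) = 0.037 × 744 / (1.486 × √0.00044) = 883.1.
Trying y = 14.9 ft: A R^(2/3) = 1185 — over.
Trying y = 9.94 ft: A R^(2/3) = 693.8 — short.
Trying y = 11.9 ft: A R^(2/3) = 883.3 — ≈ 883.1.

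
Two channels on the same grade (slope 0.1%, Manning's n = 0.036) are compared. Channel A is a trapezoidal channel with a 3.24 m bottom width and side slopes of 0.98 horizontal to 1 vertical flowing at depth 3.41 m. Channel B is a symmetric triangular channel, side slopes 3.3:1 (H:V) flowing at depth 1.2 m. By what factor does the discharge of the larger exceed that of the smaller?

Channel A: With bottom width b = 3.24 m and side slope z = 0.98: A = (b + zy)y = (3.24 + 0.98×3.41)×3.41 = 22.44 m²; P = b + 2y√(1+z²) = 3.24 + 2×3.41×1.4 = 12.79 m. Hydraulic radius R = A/P = 22.44/12.79 = 1.755 m. Q_A = (1/0.036)·22.44·1.755^(2/3)·√0.001 = 28.68 m³/s.
Channel B: For a triangular section with side slope z = 3.3: A = zy² = 3.3×1.2² = 4.752 m²; P = 2y√(1+z²) = 2×1.2×3.448 = 8.276 m. Hydraulic radius R = A/P = 4.752/8.276 = 0.5742 m. Q_B = (1/0.036)·4.752·0.5742^(2/3)·√0.001 = 2.884 m³/s.
The larger discharge is 28.68 m³/s and the smaller is 2.884 m³/s; the ratio is 9.95.

9.95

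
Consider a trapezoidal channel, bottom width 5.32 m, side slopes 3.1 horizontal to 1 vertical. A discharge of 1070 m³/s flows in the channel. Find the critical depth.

y_c = 6.74 m

At critical depth, Q² T / (g A³) = 1, i.e. A³/T = Q²/g = 1070²/9.81 = 116700.
At y = 8.36 m: A³/T = 311600 — over.
At y = 5.12 m: A³/T = 34460 — short.
At y = 6.74 m: A³/T = 117100 — matches.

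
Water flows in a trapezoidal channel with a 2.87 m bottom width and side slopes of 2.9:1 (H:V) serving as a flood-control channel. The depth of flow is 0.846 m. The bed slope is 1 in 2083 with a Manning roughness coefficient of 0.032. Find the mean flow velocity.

With bottom width b = 2.87 m and side slope z = 2.9: A = (b + zy)y = (2.87 + 2.9×0.846)×0.846 = 4.504 m²; P = b + 2y√(1+z²) = 2.87 + 2×0.846×3.068 = 8.06 m.
Hydraulic radius R = A/P = 4.504/8.06 = 0.5587 m.
From Manning's equation, V = (1/n) R^(2/3) S^(1/2) = (1/0.032) × 0.5587^(2/3) × 0.0004801^(1/2) = 0.464 m/s.

V = 0.464 m/s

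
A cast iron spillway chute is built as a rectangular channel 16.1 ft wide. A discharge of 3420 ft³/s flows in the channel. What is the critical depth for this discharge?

y_c = 11.2 ft

For a rectangular channel, critical depth y_c = (q²/g)^(1/3) where q = Q/b = 3420/16.1 = 212.4 ft²/s.
So y_c = (212.4²/32.2)^(1/3) = 11.2 ft.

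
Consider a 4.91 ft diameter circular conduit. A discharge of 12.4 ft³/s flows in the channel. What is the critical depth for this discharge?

y_c = 0.971 ft

At critical depth, Q² T / (g A³) = 1, i.e. A³/T = Q²/g = 12.4²/32.2 = 4.775.
Trying y = 0.671 ft: A³/T = 1.116 — low.
Trying y = 1.1 ft: A³/T = 7.776 — high.
Trying y = 0.971 ft: A³/T = 4.773 — matches.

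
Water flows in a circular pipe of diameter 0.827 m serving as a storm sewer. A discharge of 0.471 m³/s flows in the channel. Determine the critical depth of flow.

y_c = 0.41 m

At critical depth, Q² T / (g A³) = 1, i.e. A³/T = Q²/g = 0.471²/9.81 = 0.02261.
At y = 0.31 m: A³/T = 0.007766 — too small.
At y = 0.524 m: A³/T = 0.05799 — too large.
At y = 0.41 m: A³/T = 0.02268 — close enough.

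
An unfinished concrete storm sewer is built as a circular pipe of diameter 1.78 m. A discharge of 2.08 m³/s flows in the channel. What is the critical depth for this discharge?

y_c = 0.704 m

At critical depth, Q² T / (g A³) = 1, i.e. A³/T = Q²/g = 2.08²/9.81 = 0.441.
At y = 0.868 m: A³/T = 0.9834 — too large.
At y = 0.504 m: A³/T = 0.1212 — too small.
At y = 0.704 m: A³/T = 0.4409 — ≈ 0.441.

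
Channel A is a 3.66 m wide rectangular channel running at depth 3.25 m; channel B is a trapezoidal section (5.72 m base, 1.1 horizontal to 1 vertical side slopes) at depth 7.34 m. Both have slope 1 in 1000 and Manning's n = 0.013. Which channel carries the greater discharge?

channel B

Channel A: Flow area A = b·y = 3.66 × 3.25 = 11.89 m². Wetted perimeter P = b + 2y = 3.66 + 2×3.25 = 10.16 m. Hydraulic radius R = A/P = 11.89/10.16 = 1.171 m. Q_A = (1/0.013)·11.89·1.171^(2/3)·√0.001 = 32.14 m³/s.
Channel B: With bottom width b = 5.72 m and side slope z = 1.1: A = (b + zy)y = (5.72 + 1.1×7.34)×7.34 = 101.2 m²; P = b + 2y√(1+z²) = 5.72 + 2×7.34×1.487 = 27.54 m. Hydraulic radius R = A/P = 101.2/27.54 = 3.676 m. Q_B = (1/0.013)·101.2·3.676^(2/3)·√0.001 = 586.6 m³/s.
Q_A = 32.14 m³/s vs Q_B = 586.6 m³/s, so channel B carries more.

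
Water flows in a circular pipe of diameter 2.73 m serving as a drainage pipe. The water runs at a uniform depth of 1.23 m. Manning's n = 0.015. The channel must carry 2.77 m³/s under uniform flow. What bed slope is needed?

S = 0.000481

For a circular section of diameter D = 2.73 m at depth y = 1.23 m, the central angle is θ = 2 arccos(1 − 2y/D) = 2.943 rad. Then A = (D²/8)(θ − sin θ) = 2.559 m² and P = Dθ/2 = 4.018 m.
Hydraulic radius R = A/P = 2.559/4.018 = 0.6369 m.
From Manning's equation, S = [nQ / (1 A R^(2/3))]² = [0.015 × 2.77 / (1 × 2.559 × 0.6369^(2/3))]² = 0.000481.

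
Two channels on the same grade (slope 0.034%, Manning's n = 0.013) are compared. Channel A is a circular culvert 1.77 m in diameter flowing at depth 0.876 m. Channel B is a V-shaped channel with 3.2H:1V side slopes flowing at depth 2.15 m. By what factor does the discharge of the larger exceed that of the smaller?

Channel A: For a circular section of diameter D = 1.77 m at depth y = 0.876 m, the central angle is θ = 2 arccos(1 − 2y/D) = 3.121 rad. Then A = (D²/8)(θ − sin θ) = 1.214 m² and P = Dθ/2 = 2.762 m. Hydraulic radius R = A/P = 1.214/2.762 = 0.4396 m. Q_A = (1/0.013)·1.214·0.4396^(2/3)·√0.00034 = 0.9958 m³/s.
Channel B: For a triangular section with side slope z = 3.2: A = zy² = 3.2×2.15² = 14.79 m²; P = 2y√(1+z²) = 2×2.15×3.353 = 14.42 m. Hydraulic radius R = A/P = 14.79/14.42 = 1.026 m. Q_B = (1/0.013)·14.79·1.026^(2/3)·√0.00034 = 21.34 m³/s.
The larger discharge is 21.34 m³/s and the smaller is 0.9958 m³/s; the ratio is 21.4.

21.4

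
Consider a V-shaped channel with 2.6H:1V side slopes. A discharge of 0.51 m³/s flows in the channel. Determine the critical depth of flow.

y_c = 0.379 m

At critical depth, Q² T / (g A³) = 1, i.e. A³/T = Q²/g = 0.51²/9.81 = 0.02651.
Trying y = 0.279 m: A³/T = 0.005714 — low.
Trying y = 0.485 m: A³/T = 0.0907 — high.
Trying y = 0.379 m: A³/T = 0.02643 — close enough.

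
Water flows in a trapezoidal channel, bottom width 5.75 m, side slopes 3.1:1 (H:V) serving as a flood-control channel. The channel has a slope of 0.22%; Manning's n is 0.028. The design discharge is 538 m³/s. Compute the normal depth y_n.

y_n = 6 m

Manning's equation rearranged: A R^(2/3) = nQ / (1·√S) = 0.028 × 538 / (√0.0022) = 321.2.
Trying y = 4.73 m: A R^(2/3) = 184.5 — too small.
Trying y = 6 m: A R^(2/3) = 321.1 — matches.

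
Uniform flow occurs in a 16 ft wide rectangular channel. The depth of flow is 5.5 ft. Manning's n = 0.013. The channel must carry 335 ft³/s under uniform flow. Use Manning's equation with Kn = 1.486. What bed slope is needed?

Flow area A = b·y = 16 × 5.5 = 88 ft². Wetted perimeter P = b + 2y = 16 + 2×5.5 = 27 ft.
Hydraulic radius R = A/P = 88/27 = 3.259 ft.
From Manning's equation, S = [nQ / (1.486 A R^(2/3))]² = [0.013 × 335 / (1.486 × 88 × 3.259^(2/3))]² = 0.00023.

S = 0.00023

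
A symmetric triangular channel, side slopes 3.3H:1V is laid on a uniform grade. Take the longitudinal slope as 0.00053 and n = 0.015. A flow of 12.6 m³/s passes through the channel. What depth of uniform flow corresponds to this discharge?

y_n = 1.69 m

Manning's equation rearranged: A R^(2/3) = nQ / (1·√S) = 0.015 × 12.6 / (√0.00053) = 8.21.
Trying y = 1.38 m: A R^(2/3) = 4.766 — too small.
Trying y = 1.96 m: A R^(2/3) = 12.15 — too large.
Trying y = 1.69 m: A R^(2/3) = 8.181 — matches.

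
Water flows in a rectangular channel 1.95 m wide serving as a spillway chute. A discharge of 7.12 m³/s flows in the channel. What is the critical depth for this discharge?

For a rectangular channel, critical depth y_c = (q²/g)^(1/3) where q = Q/b = 7.12/1.95 = 3.651 m²/s.
So y_c = (3.651²/9.81)^(1/3) = 1.11 m.

y_c = 1.11 m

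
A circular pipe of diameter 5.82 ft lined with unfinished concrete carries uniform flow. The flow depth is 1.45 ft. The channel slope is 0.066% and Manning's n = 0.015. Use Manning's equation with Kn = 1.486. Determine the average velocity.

For a circular section of diameter D = 5.82 ft at depth y = 1.45 ft, the central angle is θ = 2 arccos(1 − 2y/D) = 2.09 rad. Then A = (D²/8)(θ − sin θ) = 5.176 ft² and P = Dθ/2 = 6.083 ft.
Hydraulic radius R = A/P = 5.176/6.083 = 0.8508 ft.
From Manning's equation, V = (1.486/n) R^(2/3) S^(1/2) = (1.486/0.015) × 0.8508^(2/3) × 0.00066^(1/2) = 2.29 ft/s.

V = 2.29 ft/s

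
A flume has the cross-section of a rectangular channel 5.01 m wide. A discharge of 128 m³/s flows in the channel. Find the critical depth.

y_c = 4.05 m

For a rectangular channel, critical depth y_c = (q²/g)^(1/3) where q = Q/b = 128/5.01 = 25.55 m²/s.
So y_c = (25.55²/9.81)^(1/3) = 4.05 m.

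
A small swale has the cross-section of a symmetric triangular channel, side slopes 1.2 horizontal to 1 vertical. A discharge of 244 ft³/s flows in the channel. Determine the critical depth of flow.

At critical depth, Q² T / (g A³) = 1, i.e. A³/T = Q²/g = 244²/32.2 = 1849.
At y = 5.33 ft: A³/T = 3097 — too large.
At y = 4.09 ft: A³/T = 824 — too small.
At y = 4.81 ft: A³/T = 1854 — ≈ 1849.

y_c = 4.81 ft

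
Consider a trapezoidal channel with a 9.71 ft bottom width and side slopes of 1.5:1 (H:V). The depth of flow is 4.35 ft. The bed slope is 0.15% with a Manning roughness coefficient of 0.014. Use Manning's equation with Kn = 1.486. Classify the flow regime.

subcritical

With bottom width b = 9.71 ft and side slope z = 1.5: A = (b + zy)y = (9.71 + 1.5×4.35)×4.35 = 70.62 ft²; P = b + 2y√(1+z²) = 9.71 + 2×4.35×1.803 = 25.39 ft.
Hydraulic radius R = A/P = 70.62/25.39 = 2.781 ft.
V = (1.486/n) R^(2/3) √S = (1.486/0.014) × 2.781^(2/3) × √0.0015 = 8.13 ft/s. Hydraulic depth D_h = A/T = 70.62/22.76 = 3.103 ft.
Froude number Fr = V/√(g·D_h) = 8.13/√(32.2×3.103) = 0.813, which is less than 1, so the flow is subcritical.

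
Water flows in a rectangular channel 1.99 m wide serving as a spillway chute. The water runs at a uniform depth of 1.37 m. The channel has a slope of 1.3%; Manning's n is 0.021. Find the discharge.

Flow area A = b·y = 1.99 × 1.37 = 2.726 m². Wetted perimeter P = b + 2y = 1.99 + 2×1.37 = 4.73 m.
Hydraulic radius R = A/P = 2.726/4.73 = 0.5764 m.
Manning's equation: Q = (1/n) A R^(2/3) S^(1/2) = (1/0.021) × 2.726 × 0.5764^(2/3) × 0.013^(1/2) = 10.3 m³/s.

Q = 10.3 m³/s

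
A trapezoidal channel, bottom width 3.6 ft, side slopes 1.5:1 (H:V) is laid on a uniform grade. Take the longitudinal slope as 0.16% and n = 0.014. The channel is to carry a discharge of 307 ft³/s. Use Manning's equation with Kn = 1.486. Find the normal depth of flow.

Manning's equation rearranged: A R^(2/3) = nQ / (1.486·√S) = 0.014 × 307 / (1.486 × √0.0016) = 72.31.
Trying y = 3 ft: A R^(2/3) = 34.42 — short.
Trying y = 5.3 ft: A R^(2/3) = 118.6 — over.
Trying y = 4.24 ft: A R^(2/3) = 72.21 — ≈ 72.31.

y_n = 4.24 ft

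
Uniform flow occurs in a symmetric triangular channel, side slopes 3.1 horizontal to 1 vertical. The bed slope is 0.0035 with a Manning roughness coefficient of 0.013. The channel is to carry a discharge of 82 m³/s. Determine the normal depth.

Manning's equation rearranged: A R^(2/3) = nQ / (1·√S) = 0.013 × 82 / (√0.0035) = 18.02.
At y = 2.86 m: A R^(2/3) = 31.14 — over.
At y = 1.72 m: A R^(2/3) = 8.025 — short.
At y = 2.33 m: A R^(2/3) = 18.03 — matches.

y_n = 2.33 m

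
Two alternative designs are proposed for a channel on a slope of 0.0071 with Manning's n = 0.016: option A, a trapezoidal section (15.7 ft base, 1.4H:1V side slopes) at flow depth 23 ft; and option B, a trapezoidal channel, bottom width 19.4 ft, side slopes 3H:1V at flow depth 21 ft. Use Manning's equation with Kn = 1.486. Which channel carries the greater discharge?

channel B

Channel A: With bottom width b = 15.7 ft and side slope z = 1.4: A = (b + zy)y = (15.7 + 1.4×23)×23 = 1102 ft²; P = b + 2y√(1+z²) = 15.7 + 2×23×1.72 = 94.84 ft. Hydraulic radius R = A/P = 1102/94.84 = 11.62 ft. Q_A = (1.486/0.016)·1102·11.62^(2/3)·√0.0071 = 44220 ft³/s.
Channel B: With bottom width b = 19.4 ft and side slope z = 3: A = (b + zy)y = (19.4 + 3×21)×21 = 1730 ft²; P = b + 2y√(1+z²) = 19.4 + 2×21×3.162 = 152.2 ft. Hydraulic radius R = A/P = 1730/152.2 = 11.37 ft. Q_B = (1.486/0.016)·1730·11.37^(2/3)·√0.0071 = 68460 ft³/s.
Q_A = 44220 ft³/s vs Q_B = 68460 ft³/s, so channel B carries more.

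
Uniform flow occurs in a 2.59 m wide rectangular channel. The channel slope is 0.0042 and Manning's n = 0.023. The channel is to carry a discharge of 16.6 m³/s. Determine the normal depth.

Manning's equation rearranged: A R^(2/3) = nQ / (1·√S) = 0.023 × 16.6 / (√0.0042) = 5.891.
At y = 2.1 m: A R^(2/3) = 4.691 — low.
At y = 2.88 m: A R^(2/3) = 6.919 — high.
At y = 2.52 m: A R^(2/3) = 5.881 — close enough.

y_n = 2.52 m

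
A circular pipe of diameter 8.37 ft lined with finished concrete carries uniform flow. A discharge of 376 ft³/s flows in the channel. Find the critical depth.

At critical depth, Q² T / (g A³) = 1, i.e. A³/T = Q²/g = 376²/32.2 = 4391.
Trying y = 3.85 ft: A³/T = 1808 — too small.
Trying y = 6.07 ft: A³/T = 10450 — too large.
Trying y = 4.86 ft: A³/T = 4405 — matches.

y_c = 4.86 ft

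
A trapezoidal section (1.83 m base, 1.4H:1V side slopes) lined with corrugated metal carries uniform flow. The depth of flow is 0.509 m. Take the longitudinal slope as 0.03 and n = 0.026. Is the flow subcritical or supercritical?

With bottom width b = 1.83 m and side slope z = 1.4: A = (b + zy)y = (1.83 + 1.4×0.509)×0.509 = 1.294 m²; P = b + 2y√(1+z²) = 1.83 + 2×0.509×1.72 = 3.581 m.
Hydraulic radius R = A/P = 1.294/3.581 = 0.3614 m.
V = (1/n) R^(2/3) √S = (1/0.026) × 0.3614^(2/3) × √0.03 = 3.38 m/s. Hydraulic depth D_h = A/T = 1.294/3.255 = 0.3976 m.
Froude number Fr = V/√(g·D_h) = 3.38/√(9.81×0.3976) = 1.71, which is greater than 1, so the flow is supercritical.

supercritical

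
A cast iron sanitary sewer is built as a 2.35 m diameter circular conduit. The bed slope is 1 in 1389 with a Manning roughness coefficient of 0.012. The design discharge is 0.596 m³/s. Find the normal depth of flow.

Manning's equation rearranged: A R^(2/3) = nQ / (1·√S) = 0.012 × 0.596 / (√0.0007199) = 0.2665.
At y = 0.556 m: A R^(2/3) = 0.3735 — high.
At y = 0.47 m: A R^(2/3) = 0.2664 — close enough.

y_n = 0.47 m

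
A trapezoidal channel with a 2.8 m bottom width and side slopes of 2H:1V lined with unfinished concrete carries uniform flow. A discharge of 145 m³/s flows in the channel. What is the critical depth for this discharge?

y_c = 3.41 m

At critical depth, Q² T / (g A³) = 1, i.e. A³/T = Q²/g = 145²/9.81 = 2143.
Trying y = 2.43 m: A³/T = 515.1 — too small.
Trying y = 4.3 m: A³/T = 5890 — too large.
Trying y = 3.41 m: A³/T = 2147 — matches.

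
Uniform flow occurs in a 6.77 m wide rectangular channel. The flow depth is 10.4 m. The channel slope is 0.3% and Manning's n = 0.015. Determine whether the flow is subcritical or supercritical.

Flow area A = b·y = 6.77 × 10.4 = 70.41 m². Wetted perimeter P = b + 2y = 6.77 + 2×10.4 = 27.57 m.
Hydraulic radius R = A/P = 70.41/27.57 = 2.554 m.
V = (1/n) R^(2/3) √S = (1/0.015) × 2.554^(2/3) × √0.003 = 6.822 m/s. Hydraulic depth D_h = A/T = 70.41/6.77 = 10.4 m.
Froude number Fr = V/√(g·D_h) = 6.822/√(9.81×10.4) = 0.675, which is less than 1, so the flow is subcritical.

subcritical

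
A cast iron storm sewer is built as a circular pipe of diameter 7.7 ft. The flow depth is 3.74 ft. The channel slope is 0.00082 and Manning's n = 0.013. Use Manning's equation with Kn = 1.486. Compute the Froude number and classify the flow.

subcritical

For a circular section of diameter D = 7.7 ft at depth y = 3.74 ft, the central angle is θ = 2 arccos(1 − 2y/D) = 3.084 rad. Then A = (D²/8)(θ − sin θ) = 22.44 ft² and P = Dθ/2 = 11.88 ft.
Hydraulic radius R = A/P = 22.44/11.88 = 1.889 ft.
V = (1.486/n) R^(2/3) √S = (1.486/0.013) × 1.889^(2/3) × √0.00082 = 5.003 ft/s. Hydraulic depth D_h = A/T = 22.44/7.697 = 2.915 ft.
Froude number Fr = V/√(g·D_h) = 5.003/√(32.2×2.915) = 0.516, which is less than 1, so the flow is subcritical.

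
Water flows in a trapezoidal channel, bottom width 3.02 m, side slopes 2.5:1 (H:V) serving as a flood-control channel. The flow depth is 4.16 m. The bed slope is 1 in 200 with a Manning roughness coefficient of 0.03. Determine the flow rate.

Q = 222 m³/s

With bottom width b = 3.02 m and side slope z = 2.5: A = (b + zy)y = (3.02 + 2.5×4.16)×4.16 = 55.83 m²; P = b + 2y√(1+z²) = 3.02 + 2×4.16×2.693 = 25.42 m.
Hydraulic radius R = A/P = 55.83/25.42 = 2.196 m.
Manning's equation: Q = (1/n) A R^(2/3) S^(1/2) = (1/0.03) × 55.83 × 2.196^(2/3) × 0.005^(1/2) = 222 m³/s.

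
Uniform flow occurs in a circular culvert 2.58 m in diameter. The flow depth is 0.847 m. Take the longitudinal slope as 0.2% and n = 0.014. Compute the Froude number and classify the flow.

For a circular section of diameter D = 2.58 m at depth y = 0.847 m, the central angle is θ = 2 arccos(1 − 2y/D) = 2.441 rad. Then A = (D²/8)(θ − sin θ) = 1.494 m² and P = Dθ/2 = 3.148 m.
Hydraulic radius R = A/P = 1.494/3.148 = 0.4745 m.
V = (1/n) R^(2/3) √S = (1/0.014) × 0.4745^(2/3) × √0.002 = 1.943 m/s. Hydraulic depth D_h = A/T = 1.494/2.423 = 0.6165 m.
Froude number Fr = V/√(g·D_h) = 1.943/√(9.81×0.6165) = 0.79, which is less than 1, so the flow is subcritical.

subcritical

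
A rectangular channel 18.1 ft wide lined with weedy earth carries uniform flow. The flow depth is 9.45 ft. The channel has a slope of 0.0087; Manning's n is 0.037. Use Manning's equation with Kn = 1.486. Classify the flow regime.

subcritical

Flow area A = b·y = 18.1 × 9.45 = 171 ft². Wetted perimeter P = b + 2y = 18.1 + 2×9.45 = 37 ft.
Hydraulic radius R = A/P = 171/37 = 4.623 ft.
V = (1.486/n) R^(2/3) √S = (1.486/0.037) × 4.623^(2/3) × √0.0087 = 10.4 ft/s. Hydraulic depth D_h = A/T = 171/18.1 = 9.45 ft.
Froude number Fr = V/√(g·D_h) = 10.4/√(32.2×9.45) = 0.596, which is less than 1, so the flow is subcritical.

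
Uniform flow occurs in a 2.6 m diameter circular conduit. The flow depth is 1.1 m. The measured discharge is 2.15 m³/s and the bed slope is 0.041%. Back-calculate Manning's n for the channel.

For a circular section of diameter D = 2.6 m at depth y = 1.1 m, the central angle is θ = 2 arccos(1 − 2y/D) = 2.833 rad. Then A = (D²/8)(θ − sin θ) = 2.137 m² and P = Dθ/2 = 3.682 m.
Hydraulic radius R = A/P = 2.137/3.682 = 0.5802 m.
Rearranging Manning's equation: n = (1/Q) A R^(2/3) S^(1/2) = (1/2.15) × 2.137 × 0.5802^(2/3) × √0.00041 = 0.014.

n = 0.014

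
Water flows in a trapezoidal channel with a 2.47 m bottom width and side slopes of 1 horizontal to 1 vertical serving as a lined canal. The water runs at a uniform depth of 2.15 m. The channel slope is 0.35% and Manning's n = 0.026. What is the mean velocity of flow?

With bottom width b = 2.47 m and side slope z = 1: A = (b + zy)y = (2.47 + 1×2.15)×2.15 = 9.933 m²; P = b + 2y√(1+z²) = 2.47 + 2×2.15×1.414 = 8.551 m.
Hydraulic radius R = A/P = 9.933/8.551 = 1.162 m.
From Manning's equation, V = (1/n) R^(2/3) S^(1/2) = (1/0.026) × 1.162^(2/3) × 0.0035^(1/2) = 2.51 m/s.

V = 2.51 m/s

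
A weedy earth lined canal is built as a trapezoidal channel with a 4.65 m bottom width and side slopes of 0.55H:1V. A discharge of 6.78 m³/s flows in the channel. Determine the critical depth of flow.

At critical depth, Q² T / (g A³) = 1, i.e. A³/T = Q²/g = 6.78²/9.81 = 4.686.
Trying y = 0.697 m: A³/T = 7.971 — too large.
Trying y = 0.587 m: A³/T = 4.697 — close enough.

y_c = 0.587 m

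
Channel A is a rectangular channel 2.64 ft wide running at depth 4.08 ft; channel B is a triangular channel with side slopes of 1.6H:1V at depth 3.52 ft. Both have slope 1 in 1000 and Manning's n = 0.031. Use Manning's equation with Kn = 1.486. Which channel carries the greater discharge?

Channel A: Flow area A = b·y = 2.64 × 4.08 = 10.77 ft². Wetted perimeter P = b + 2y = 2.64 + 2×4.08 = 10.8 ft. Hydraulic radius R = A/P = 10.77/10.8 = 0.9973 ft. Q_A = (1.486/0.031)·10.77·0.9973^(2/3)·√0.001 = 16.3 ft³/s.
Channel B: For a triangular section with side slope z = 1.6: A = zy² = 1.6×3.52² = 19.82 ft²; P = 2y√(1+z²) = 2×3.52×1.887 = 13.28 ft. Hydraulic radius R = A/P = 19.82/13.28 = 1.492 ft. Q_B = (1.486/0.031)·19.82·1.492^(2/3)·√0.001 = 39.25 ft³/s.
Q_A = 16.3 ft³/s vs Q_B = 39.25 ft³/s, so channel B carries more.

channel B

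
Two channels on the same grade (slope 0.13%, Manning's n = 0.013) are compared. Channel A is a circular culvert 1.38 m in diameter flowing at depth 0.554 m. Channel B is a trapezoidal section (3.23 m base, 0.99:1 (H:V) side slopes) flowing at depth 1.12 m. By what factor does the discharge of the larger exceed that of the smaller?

16.2

Channel A: For a circular section of diameter D = 1.38 m at depth y = 0.554 m, the central angle is θ = 2 arccos(1 − 2y/D) = 2.745 rad. Then A = (D²/8)(θ − sin θ) = 0.5614 m² and P = Dθ/2 = 1.894 m. Hydraulic radius R = A/P = 0.5614/1.894 = 0.2964 m. Q_A = (1/0.013)·0.5614·0.2964^(2/3)·√0.0013 = 0.6922 m³/s.
Channel B: With bottom width b = 3.23 m and side slope z = 0.99: A = (b + zy)y = (3.23 + 0.99×1.12)×1.12 = 4.859 m²; P = b + 2y√(1+z²) = 3.23 + 2×1.12×1.407 = 6.382 m. Hydraulic radius R = A/P = 4.859/6.382 = 0.7614 m. Q_B = (1/0.013)·4.859·0.7614^(2/3)·√0.0013 = 11.24 m³/s.
The larger discharge is 11.24 m³/s and the smaller is 0.6922 m³/s; the ratio is 16.2.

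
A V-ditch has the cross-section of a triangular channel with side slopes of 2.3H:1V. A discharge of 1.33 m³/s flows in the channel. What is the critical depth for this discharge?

y_c = 0.584 m

At critical depth, Q² T / (g A³) = 1, i.e. A³/T = Q²/g = 1.33²/9.81 = 0.1803.
Trying y = 0.522 m: A³/T = 0.1025 — low.
Trying y = 0.645 m: A³/T = 0.2953 — high.
Trying y = 0.584 m: A³/T = 0.1797 — close enough.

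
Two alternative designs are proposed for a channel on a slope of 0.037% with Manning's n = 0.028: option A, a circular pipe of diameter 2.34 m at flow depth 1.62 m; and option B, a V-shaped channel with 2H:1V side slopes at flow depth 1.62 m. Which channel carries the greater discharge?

Channel A: For a circular section of diameter D = 2.34 m at depth y = 1.62 m, the central angle is θ = 2 arccos(1 − 2y/D) = 3.931 rad. Then A = (D²/8)(θ − sin θ) = 3.177 m² and P = Dθ/2 = 4.599 m. Hydraulic radius R = A/P = 3.177/4.599 = 0.6907 m. Q_A = (1/0.028)·3.177·0.6907^(2/3)·√0.00037 = 1.705 m³/s.
Channel B: For a triangular section with side slope z = 2: A = zy² = 2×1.62² = 5.249 m²; P = 2y√(1+z²) = 2×1.62×2.236 = 7.245 m. Hydraulic radius R = A/P = 5.249/7.245 = 0.7245 m. Q_B = (1/0.028)·5.249·0.7245^(2/3)·√0.00037 = 2.909 m³/s.
Q_A = 1.705 m³/s vs Q_B = 2.909 m³/s, so channel B carries more.

channel B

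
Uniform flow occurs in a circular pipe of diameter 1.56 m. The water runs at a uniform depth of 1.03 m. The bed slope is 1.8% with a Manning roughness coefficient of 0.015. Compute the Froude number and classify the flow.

supercritical

For a circular section of diameter D = 1.56 m at depth y = 1.03 m, the central angle is θ = 2 arccos(1 − 2y/D) = 3.794 rad. Then A = (D²/8)(θ − sin θ) = 1.339 m² and P = Dθ/2 = 2.959 m.
Hydraulic radius R = A/P = 1.339/2.959 = 0.4524 m.
V = (1/n) R^(2/3) √S = (1/0.015) × 0.4524^(2/3) × √0.018 = 5.271 m/s. Hydraulic depth D_h = A/T = 1.339/1.478 = 0.9061 m.
Froude number Fr = V/√(g·D_h) = 5.271/√(9.81×0.9061) = 1.77, which is greater than 1, so the flow is supercritical.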